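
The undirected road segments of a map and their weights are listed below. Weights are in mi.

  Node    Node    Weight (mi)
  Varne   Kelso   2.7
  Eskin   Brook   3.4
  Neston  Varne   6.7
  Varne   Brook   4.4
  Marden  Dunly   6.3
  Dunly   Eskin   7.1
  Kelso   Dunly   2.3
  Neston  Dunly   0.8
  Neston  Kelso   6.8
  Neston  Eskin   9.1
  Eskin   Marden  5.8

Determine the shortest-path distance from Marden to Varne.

11.3 mi

Compare a few routes:
Marden - Dunly - Kelso - Varne: 6.3+2.3+2.7 = 11.3
Marden - Dunly - Neston - Kelso - Varne: 6.3+0.8+6.8+2.7 = 16.6
Marden - Eskin - Brook - Varne: 5.8+3.4+4.4 = 13.6
Marden - Dunly - Neston - Varne: 6.3+0.8+6.7 = 13.8
The minimum is 11.3 mi via Marden - Dunly - Kelso - Varne.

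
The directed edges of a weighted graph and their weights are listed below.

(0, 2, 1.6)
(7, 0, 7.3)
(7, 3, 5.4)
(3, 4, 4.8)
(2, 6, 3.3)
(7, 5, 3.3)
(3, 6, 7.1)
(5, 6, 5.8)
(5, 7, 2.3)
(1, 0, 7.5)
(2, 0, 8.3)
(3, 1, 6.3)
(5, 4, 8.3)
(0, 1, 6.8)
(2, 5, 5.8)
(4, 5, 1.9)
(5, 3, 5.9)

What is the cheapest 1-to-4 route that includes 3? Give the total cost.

Best 1 to 3: 1 → 0 → 2 → 5 → 3 costing 20.8
Best 3 to 4: 3 → 4 costing 4.8
Total via 3: 20.8 + 4.8 = 25.6.

25.6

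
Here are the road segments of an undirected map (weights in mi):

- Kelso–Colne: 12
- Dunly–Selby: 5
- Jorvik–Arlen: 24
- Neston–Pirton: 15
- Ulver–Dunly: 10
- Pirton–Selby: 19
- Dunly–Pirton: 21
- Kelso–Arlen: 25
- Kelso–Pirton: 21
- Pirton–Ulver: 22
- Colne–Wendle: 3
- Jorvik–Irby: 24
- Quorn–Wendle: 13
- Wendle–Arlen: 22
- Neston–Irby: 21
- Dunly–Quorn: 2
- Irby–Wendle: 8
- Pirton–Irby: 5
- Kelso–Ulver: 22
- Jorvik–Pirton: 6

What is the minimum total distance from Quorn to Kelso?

28 mi

Candidate routes:
Quorn → Wendle → Colne → Kelso: 13+3+12 = 28
Quorn → Dunly → Ulver → Kelso: 2+10+22 = 34
The minimum is 28 mi via Quorn → Wendle → Colne → Kelso.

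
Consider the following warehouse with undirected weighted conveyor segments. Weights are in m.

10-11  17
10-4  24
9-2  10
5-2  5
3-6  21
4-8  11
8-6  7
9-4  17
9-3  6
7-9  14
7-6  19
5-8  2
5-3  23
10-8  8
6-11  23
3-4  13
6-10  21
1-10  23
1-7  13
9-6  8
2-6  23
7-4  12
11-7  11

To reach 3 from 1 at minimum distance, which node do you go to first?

Candidate routes:
1 - 7 - 4 - 3: 13+12+13 = 38
1 - 7 - 6 - 9 - 3: 13+19+8+6 = 46
1 - 7 - 9 - 3: 13+14+6 = 33
1 - 7 - 4 - 9 - 3: 13+12+17+6 = 48
The minimum is 33 m via 1 - 7 - 9 - 3.
So from 1 the first move is to 7.

7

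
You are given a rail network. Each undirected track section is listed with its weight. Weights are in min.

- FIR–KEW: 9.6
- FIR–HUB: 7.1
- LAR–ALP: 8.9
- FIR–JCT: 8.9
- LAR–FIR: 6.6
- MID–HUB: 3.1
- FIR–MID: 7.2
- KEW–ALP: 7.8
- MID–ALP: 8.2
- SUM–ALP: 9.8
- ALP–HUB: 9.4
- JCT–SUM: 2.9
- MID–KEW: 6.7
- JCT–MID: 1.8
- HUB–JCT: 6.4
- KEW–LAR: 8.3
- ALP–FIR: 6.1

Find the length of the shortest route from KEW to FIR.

Compare a few routes:
KEW - FIR: 9.6 = 9.6
KEW - ALP - FIR: 7.8+6.1 = 13.9
Cheapest is KEW - FIR at 9.6 min.

9.6 min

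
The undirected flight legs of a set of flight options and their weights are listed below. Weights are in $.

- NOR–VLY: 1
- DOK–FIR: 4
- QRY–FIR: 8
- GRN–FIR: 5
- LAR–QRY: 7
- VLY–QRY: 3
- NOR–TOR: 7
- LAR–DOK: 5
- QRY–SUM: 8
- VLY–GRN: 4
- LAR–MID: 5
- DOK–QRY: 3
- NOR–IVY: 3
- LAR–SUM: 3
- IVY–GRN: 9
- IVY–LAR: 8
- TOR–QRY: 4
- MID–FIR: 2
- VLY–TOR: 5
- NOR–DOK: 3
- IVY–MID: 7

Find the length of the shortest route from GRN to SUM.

$15

Enumerating some paths:
GRN → VLY → NOR → DOK → LAR → SUM: 4+1+3+5+3 = 16
GRN → VLY → QRY → SUM: 4+3+8 = 15
The minimum is $15 via GRN → VLY → QRY → SUM.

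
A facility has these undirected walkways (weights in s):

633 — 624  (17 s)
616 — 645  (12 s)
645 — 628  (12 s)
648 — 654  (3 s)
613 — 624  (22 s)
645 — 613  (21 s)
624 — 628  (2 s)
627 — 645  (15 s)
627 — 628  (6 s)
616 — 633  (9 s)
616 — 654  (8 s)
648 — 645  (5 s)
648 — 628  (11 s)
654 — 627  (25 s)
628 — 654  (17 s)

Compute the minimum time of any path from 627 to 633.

25 s

Running Dijkstra from 627:
627: 0
628: 6  (via 627)
624: 8  (via 628)
645: 15  (via 627)
648: 17  (via 628)
654: 20  (via 648)
633: 25  (via 624)
Shortest route: 627 → 628 → 624 → 633 = 25 s.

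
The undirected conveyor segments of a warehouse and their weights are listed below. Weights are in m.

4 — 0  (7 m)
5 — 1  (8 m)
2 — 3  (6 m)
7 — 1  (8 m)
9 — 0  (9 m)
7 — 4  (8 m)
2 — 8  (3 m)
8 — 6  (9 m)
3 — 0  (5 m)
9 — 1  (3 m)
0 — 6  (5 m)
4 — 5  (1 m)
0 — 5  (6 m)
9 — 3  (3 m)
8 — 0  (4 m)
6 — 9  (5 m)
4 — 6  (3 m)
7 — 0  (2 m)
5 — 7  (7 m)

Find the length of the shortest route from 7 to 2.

9 m

Running Dijkstra from 7:
7: 0
0: 2  (via 7)
8: 6  (via 0)
3: 7  (via 0)
5: 7  (via 7)
6: 7  (via 0)
1: 8  (via 7)
4: 8  (via 7)
2: 9  (via 8)
Shortest route: 7–0–8–2 = 9 m.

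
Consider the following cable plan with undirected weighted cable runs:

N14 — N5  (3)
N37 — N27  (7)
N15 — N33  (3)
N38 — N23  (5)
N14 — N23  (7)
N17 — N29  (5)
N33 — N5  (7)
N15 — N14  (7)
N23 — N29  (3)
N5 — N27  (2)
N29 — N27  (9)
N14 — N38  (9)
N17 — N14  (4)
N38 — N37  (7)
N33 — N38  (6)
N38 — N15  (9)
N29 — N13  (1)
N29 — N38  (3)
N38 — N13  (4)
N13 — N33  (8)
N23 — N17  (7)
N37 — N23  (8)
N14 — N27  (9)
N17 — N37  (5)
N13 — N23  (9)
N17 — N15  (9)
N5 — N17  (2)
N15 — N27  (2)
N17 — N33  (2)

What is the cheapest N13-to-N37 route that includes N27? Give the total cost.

17

Shortest N13→N27: N13–N29–N27 = 10
Shortest N27→N37: N27–N37 = 7
Total via N27: 10 + 7 = 17.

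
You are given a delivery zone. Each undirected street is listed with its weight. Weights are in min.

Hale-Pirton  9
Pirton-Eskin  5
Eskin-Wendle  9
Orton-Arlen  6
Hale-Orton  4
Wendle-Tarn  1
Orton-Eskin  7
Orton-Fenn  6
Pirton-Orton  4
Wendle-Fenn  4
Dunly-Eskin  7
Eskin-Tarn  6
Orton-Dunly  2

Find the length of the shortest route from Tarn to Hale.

15 min

Settle nodes by increasing distance from Tarn:
Tarn: 0
Wendle: 1  (via Tarn)
Fenn: 5  (via Wendle)
Eskin: 6  (via Tarn)
Pirton: 11  (via Eskin)
Orton: 11  (via Fenn)
Dunly: 13  (via Eskin)
Hale: 15  (via Orton)
Shortest route: Tarn–Wendle–Fenn–Orton–Hale = 15 min.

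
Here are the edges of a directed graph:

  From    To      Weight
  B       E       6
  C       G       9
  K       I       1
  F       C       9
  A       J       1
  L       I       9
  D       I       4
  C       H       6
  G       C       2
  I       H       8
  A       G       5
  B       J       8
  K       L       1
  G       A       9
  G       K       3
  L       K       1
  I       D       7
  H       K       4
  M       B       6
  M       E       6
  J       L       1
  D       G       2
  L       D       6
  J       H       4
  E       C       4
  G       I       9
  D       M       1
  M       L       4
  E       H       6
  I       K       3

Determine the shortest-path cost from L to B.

Settle nodes by increasing distance from L:
L: 0
K: 1  (via L)
I: 2  (via K)
D: 6  (via L)
M: 7  (via D)
G: 8  (via D)
C: 10  (via G)
H: 10  (via I)
B: 13  (via M)
Shortest route: L–D–M–B = 13.

13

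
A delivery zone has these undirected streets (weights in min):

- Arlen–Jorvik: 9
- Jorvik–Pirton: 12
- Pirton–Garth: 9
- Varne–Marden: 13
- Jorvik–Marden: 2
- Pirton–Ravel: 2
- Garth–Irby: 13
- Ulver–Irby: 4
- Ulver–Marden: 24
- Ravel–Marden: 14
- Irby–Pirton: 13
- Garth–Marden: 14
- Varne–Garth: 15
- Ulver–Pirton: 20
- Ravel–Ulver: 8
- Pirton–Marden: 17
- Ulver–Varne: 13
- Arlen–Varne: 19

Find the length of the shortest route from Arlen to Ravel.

Enumerating some paths:
Arlen - Jorvik - Pirton - Ravel: 9+12+2 = 23
Arlen - Jorvik - Marden - Ravel: 9+2+14 = 25
Cheapest is Arlen - Jorvik - Pirton - Ravel at 23 min.

23 min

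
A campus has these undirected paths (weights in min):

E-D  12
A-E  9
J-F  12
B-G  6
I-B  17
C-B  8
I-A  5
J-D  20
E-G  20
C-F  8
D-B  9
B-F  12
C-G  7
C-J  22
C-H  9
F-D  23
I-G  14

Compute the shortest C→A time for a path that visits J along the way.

Shortest C→J: C–F–J = 20
Shortest J→A: J–D–E–A = 41
Total via J: 20 + 41 = 61 min.

61 min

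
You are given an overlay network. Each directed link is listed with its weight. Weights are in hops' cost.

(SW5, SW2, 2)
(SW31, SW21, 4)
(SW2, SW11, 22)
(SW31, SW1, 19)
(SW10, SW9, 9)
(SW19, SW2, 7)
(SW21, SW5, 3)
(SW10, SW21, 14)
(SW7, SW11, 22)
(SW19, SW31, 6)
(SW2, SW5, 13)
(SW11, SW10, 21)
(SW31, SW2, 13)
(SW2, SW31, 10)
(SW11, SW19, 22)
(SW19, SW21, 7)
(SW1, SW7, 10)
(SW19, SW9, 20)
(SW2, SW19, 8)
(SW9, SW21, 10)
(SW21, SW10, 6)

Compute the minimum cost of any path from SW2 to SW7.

39 hops' cost

Running Dijkstra from SW2:
SW2: 0
SW19: 8  (via SW2)
SW31: 10  (via SW2)
SW5: 13  (via SW2)
SW21: 14  (via SW31)
SW10: 20  (via SW21)
SW11: 22  (via SW2)
SW9: 28  (via SW19)
SW1: 29  (via SW31)
SW7: 39  (via SW1)
Shortest route: SW2–SW31–SW1–SW7 = 39 hops' cost.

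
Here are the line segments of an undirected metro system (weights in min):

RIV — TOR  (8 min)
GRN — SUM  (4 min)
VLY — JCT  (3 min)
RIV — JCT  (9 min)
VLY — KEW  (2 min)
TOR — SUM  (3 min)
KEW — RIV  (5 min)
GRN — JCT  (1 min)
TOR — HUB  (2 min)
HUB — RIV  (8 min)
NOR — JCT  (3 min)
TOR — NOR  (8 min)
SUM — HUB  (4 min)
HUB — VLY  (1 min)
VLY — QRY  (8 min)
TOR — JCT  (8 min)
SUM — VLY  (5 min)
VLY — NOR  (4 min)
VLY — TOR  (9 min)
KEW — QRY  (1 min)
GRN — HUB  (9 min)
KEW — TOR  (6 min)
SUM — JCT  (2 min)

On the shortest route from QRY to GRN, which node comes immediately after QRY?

Enumerating some paths:
QRY - KEW - VLY - NOR - JCT - GRN: 1+2+4+3+1 = 11
QRY - KEW - VLY - HUB - SUM - JCT - GRN: 1+2+1+4+2+1 = 11
QRY - KEW - VLY - SUM - JCT - GRN: 1+2+5+2+1 = 11
QRY - KEW - VLY - JCT - GRN: 1+2+3+1 = 7
The minimum is 7 min via QRY - KEW - VLY - JCT - GRN.
So from QRY the first move is to KEW.

KEW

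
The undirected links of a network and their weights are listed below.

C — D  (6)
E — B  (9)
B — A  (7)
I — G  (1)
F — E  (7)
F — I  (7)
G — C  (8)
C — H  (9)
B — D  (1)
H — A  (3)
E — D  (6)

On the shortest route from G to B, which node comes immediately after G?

Compare a few routes:
G - C - D - B: 8+6+1 = 15
G - I - F - E - D - B: 1+7+7+6+1 = 22
The minimum is 15 via G - C - D - B.
So from G the first move is to C.

C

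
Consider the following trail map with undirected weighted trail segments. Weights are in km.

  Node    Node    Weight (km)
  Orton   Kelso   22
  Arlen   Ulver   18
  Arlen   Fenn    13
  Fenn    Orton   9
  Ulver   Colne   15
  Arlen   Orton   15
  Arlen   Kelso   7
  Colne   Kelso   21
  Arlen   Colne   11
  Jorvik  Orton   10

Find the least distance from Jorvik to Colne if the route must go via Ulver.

Best Jorvik to Ulver: Jorvik–Orton–Arlen–Ulver costing 43
Best Ulver to Colne: Ulver–Colne costing 15
Total via Ulver: 43 + 15 = 58 km.

58 km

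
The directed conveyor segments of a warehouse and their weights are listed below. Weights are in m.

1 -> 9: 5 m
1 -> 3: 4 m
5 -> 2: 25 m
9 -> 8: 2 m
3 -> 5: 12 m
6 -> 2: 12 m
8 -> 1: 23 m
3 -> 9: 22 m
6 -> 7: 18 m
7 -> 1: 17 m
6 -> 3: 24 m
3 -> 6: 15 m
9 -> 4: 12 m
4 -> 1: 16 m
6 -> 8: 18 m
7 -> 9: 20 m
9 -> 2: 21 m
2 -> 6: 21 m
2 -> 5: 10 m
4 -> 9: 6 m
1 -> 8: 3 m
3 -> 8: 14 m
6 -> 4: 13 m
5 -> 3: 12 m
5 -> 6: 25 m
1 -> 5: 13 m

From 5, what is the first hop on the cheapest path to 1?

3

Compare a few routes:
5 → 3 → 8 → 1: 12+14+23 = 49
5 → 3 → 6 → 4 → 1: 12+15+13+16 = 56
5 → 6 → 4 → 1: 25+13+16 = 54
Cheapest is 5 → 3 → 8 → 1 at 49 m.
So from 5 the first move is to 3.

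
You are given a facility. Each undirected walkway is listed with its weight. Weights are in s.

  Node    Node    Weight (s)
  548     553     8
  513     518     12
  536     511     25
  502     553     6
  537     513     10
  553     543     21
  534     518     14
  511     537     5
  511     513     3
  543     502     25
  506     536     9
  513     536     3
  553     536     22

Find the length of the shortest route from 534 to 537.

Compare a few routes:
534 → 518 → 513 → 537: 14+12+10 = 36
534 → 518 → 513 → 511 → 537: 14+12+3+5 = 34
The minimum is 34 s via 534 → 518 → 513 → 511 → 537.

34 s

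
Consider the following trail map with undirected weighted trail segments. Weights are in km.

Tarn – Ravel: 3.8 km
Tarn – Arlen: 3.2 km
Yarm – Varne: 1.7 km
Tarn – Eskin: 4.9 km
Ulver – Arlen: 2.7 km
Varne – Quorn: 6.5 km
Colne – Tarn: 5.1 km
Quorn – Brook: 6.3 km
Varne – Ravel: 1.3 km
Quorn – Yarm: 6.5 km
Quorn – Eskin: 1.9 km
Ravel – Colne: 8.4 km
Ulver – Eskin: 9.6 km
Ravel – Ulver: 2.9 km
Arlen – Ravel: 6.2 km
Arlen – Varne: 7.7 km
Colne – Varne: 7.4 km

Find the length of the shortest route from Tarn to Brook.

13.1 km

Candidate routes:
Tarn - Eskin - Quorn - Brook: 4.9+1.9+6.3 = 13.1
Tarn - Ravel - Varne - Yarm - Quorn - Brook: 3.8+1.3+1.7+6.5+6.3 = 19.6
Tarn - Arlen - Ulver - Ravel - Varne - Quorn - Brook: 3.2+2.7+2.9+1.3+6.5+6.3 = 22.9
Tarn - Ravel - Varne - Quorn - Brook: 3.8+1.3+6.5+6.3 = 17.9
The minimum is 13.1 km via Tarn - Eskin - Quorn - Brook.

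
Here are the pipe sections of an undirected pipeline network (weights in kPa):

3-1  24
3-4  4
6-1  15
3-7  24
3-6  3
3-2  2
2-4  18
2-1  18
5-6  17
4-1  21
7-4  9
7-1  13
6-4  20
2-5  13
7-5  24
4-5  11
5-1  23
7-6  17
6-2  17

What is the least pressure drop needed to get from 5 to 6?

17 kPa

Shortest distances from 5:
5: 0
4: 11  (via 5)
2: 13  (via 5)
3: 15  (via 4)
6: 17  (via 5)
Shortest route: 5 → 6 = 17 kPa.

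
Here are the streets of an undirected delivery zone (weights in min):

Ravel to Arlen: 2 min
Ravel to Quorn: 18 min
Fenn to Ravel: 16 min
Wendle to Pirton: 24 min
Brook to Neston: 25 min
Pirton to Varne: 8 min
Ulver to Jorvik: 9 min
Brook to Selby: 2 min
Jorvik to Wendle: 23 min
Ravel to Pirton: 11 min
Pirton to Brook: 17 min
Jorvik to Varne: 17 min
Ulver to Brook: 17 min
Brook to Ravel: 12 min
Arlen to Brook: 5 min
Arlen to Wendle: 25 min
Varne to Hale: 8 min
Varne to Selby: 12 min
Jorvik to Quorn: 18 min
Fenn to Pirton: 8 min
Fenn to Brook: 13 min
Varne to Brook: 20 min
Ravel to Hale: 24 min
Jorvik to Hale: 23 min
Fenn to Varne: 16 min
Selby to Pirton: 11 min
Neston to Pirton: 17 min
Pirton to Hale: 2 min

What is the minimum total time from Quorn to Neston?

46 min

Enumerating some paths:
Quorn - Ravel - Arlen - Brook - Neston: 18+2+5+25 = 50
Quorn - Ravel - Arlen - Brook - Selby - Pirton - Neston: 18+2+5+2+11+17 = 55
Quorn - Ravel - Pirton - Neston: 18+11+17 = 46
The minimum is 46 min via Quorn - Ravel - Pirton - Neston.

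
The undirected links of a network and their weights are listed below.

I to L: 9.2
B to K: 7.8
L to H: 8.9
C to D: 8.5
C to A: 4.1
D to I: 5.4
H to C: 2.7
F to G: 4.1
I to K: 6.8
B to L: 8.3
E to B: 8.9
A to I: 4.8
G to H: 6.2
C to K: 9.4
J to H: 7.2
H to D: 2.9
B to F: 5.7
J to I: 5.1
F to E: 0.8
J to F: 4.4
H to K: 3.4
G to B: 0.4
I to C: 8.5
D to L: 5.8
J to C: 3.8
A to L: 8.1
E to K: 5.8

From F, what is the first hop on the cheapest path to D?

E

Enumerating some paths:
F–E–K–H–D: 0.8+5.8+3.4+2.9 = 12.9
F–J–C–H–D: 4.4+3.8+2.7+2.9 = 13.8
F–G–H–D: 4.1+6.2+2.9 = 13.2
The minimum is 12.9 via F–E–K–H–D.
So from F the first move is to E.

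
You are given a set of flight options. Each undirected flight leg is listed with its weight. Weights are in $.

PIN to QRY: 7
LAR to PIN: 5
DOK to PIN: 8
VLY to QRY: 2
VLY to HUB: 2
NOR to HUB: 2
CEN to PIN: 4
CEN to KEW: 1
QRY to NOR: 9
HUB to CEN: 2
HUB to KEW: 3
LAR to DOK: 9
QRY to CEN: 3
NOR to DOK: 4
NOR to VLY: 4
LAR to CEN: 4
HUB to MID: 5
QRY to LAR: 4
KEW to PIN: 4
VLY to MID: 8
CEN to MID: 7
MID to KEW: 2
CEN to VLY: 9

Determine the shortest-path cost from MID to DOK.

Enumerating some paths:
MID - HUB - NOR - DOK: 5+2+4 = 11
MID - KEW - PIN - DOK: 2+4+8 = 14
Cheapest is MID - HUB - NOR - DOK at $11.

$11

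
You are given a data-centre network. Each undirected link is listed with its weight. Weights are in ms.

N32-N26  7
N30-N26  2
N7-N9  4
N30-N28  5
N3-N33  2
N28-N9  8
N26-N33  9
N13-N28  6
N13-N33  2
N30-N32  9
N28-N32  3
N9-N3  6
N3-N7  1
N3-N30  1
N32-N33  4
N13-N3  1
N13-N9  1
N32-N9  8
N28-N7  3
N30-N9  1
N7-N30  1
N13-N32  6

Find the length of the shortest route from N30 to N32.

7 ms

Enumerating some paths:
N30–N3–N33–N32: 1+2+4 = 7
N30–N3–N13–N33–N32: 1+1+2+4 = 8
N30–N7–N3–N33–N32: 1+1+2+4 = 8
Cheapest is N30–N3–N33–N32 at 7 ms.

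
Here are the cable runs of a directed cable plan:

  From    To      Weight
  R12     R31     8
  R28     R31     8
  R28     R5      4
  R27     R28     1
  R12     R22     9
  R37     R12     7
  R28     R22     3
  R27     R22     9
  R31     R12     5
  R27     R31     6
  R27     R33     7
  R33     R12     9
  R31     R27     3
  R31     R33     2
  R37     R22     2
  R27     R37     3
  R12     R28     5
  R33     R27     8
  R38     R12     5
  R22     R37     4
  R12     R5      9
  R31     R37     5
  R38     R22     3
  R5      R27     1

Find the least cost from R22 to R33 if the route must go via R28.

26

Best R22 to R28: R22 → R37 → R12 → R28 costing 16
Shortest R28→R33: R28 → R31 → R33 = 10
Total via R28: 16 + 10 = 26.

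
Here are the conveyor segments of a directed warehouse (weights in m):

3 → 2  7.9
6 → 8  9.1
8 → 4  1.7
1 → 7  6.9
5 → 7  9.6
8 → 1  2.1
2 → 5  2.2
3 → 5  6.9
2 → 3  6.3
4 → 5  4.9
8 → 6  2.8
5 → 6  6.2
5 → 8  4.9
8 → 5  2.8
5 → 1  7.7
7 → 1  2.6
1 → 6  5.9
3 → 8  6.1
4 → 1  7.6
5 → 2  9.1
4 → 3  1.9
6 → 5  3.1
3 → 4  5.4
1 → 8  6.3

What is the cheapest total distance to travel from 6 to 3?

Candidate routes:
6–5–8–4–3: 3.1+4.9+1.7+1.9 = 11.6
6–8–4–3: 9.1+1.7+1.9 = 12.7
Cheapest is 6–5–8–4–3 at 11.6 m.

11.6 m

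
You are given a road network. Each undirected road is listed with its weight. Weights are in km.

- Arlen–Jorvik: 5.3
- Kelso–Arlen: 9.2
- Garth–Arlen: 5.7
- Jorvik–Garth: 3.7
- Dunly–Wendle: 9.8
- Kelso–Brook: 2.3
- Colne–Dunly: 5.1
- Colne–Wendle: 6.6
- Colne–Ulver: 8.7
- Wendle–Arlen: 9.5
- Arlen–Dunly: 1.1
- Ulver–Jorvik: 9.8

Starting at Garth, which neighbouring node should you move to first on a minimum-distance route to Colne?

Arlen

Enumerating some paths:
Garth - Jorvik - Arlen - Dunly - Colne: 3.7+5.3+1.1+5.1 = 15.2
Garth - Arlen - Dunly - Colne: 5.7+1.1+5.1 = 11.9
Garth - Arlen - Wendle - Colne: 5.7+9.5+6.6 = 21.8
Garth - Jorvik - Ulver - Colne: 3.7+9.8+8.7 = 22.2
Cheapest is Garth - Arlen - Dunly - Colne at 11.9 km.
So from Garth the first move is to Arlen.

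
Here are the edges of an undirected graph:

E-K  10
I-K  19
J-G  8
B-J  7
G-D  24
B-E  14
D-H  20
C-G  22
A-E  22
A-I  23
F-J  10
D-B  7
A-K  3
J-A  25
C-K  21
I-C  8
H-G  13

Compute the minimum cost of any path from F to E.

Shortest distances from F:
F: 0
J: 10  (via F)
B: 17  (via J)
G: 18  (via J)
D: 24  (via B)
E: 31  (via B)
Shortest route: F–J–B–E = 31.

31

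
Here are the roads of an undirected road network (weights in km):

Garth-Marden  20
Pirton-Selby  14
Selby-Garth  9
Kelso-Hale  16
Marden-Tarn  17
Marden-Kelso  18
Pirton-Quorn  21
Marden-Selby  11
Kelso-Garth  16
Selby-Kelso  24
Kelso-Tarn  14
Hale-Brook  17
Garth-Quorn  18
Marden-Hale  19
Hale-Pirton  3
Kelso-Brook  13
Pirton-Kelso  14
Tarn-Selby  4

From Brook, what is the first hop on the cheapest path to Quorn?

Hale

Enumerating some paths:
Brook–Kelso–Garth–Quorn: 13+16+18 = 47
Brook–Hale–Pirton–Quorn: 17+3+21 = 41
Brook–Kelso–Pirton–Quorn: 13+14+21 = 48
The minimum is 41 km via Brook–Hale–Pirton–Quorn.
So from Brook the first move is to Hale.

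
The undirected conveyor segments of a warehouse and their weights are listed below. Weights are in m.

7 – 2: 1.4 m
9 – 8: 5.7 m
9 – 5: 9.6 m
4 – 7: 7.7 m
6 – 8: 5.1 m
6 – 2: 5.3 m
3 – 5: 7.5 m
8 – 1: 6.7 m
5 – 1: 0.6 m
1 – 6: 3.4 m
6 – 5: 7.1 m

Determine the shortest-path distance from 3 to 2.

Enumerating some paths:
3–5–1–6–2: 7.5+0.6+3.4+5.3 = 16.8
3–5–6–2: 7.5+7.1+5.3 = 19.9
3–5–1–8–6–2: 7.5+0.6+6.7+5.1+5.3 = 25.2
3–5–9–8–6–2: 7.5+9.6+5.7+5.1+5.3 = 33.2
Cheapest is 3–5–1–6–2 at 16.8 m.

16.8 m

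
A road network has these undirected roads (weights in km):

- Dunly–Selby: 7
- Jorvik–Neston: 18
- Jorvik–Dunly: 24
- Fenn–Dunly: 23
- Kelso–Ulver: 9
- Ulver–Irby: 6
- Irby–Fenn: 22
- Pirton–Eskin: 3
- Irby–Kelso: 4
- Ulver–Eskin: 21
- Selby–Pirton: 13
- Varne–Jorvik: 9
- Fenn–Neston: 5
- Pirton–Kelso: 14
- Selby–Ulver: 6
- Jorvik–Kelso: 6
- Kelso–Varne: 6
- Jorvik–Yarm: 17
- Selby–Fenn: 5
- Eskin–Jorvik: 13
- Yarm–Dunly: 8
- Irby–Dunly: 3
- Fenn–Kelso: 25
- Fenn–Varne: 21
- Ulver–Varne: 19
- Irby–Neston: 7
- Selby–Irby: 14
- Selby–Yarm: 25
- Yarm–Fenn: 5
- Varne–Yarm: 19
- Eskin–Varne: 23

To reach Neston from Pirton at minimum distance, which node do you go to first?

Selby

Candidate routes:
Pirton → Selby → Ulver → Irby → Neston: 13+6+6+7 = 32
Pirton → Selby → Dunly → Irby → Neston: 13+7+3+7 = 30
Pirton → Selby → Fenn → Neston: 13+5+5 = 23
Pirton → Kelso → Irby → Neston: 14+4+7 = 25
The minimum is 23 km via Pirton → Selby → Fenn → Neston.
So from Pirton the first move is to Selby.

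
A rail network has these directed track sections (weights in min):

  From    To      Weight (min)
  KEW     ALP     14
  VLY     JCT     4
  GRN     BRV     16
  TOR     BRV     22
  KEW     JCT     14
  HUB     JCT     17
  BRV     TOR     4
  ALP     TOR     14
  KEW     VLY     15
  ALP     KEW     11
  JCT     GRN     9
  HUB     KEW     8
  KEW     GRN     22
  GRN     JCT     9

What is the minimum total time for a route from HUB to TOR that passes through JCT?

Shortest HUB→JCT: HUB → JCT = 17
Shortest JCT→TOR: JCT → GRN → BRV → TOR = 29
Total via JCT: 17 + 29 = 46 min.

46 min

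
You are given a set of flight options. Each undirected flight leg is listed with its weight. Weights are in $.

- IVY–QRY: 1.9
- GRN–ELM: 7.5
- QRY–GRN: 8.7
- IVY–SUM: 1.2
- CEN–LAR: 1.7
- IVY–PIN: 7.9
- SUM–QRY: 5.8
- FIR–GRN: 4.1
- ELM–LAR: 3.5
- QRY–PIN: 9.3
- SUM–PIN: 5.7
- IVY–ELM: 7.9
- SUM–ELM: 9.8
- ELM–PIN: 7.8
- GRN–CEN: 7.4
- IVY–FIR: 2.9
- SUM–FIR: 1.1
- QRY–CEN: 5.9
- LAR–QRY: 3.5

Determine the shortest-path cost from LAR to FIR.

Compare a few routes:
LAR - QRY - IVY - FIR: 3.5+1.9+2.9 = 8.3
LAR - QRY - IVY - SUM - FIR: 3.5+1.9+1.2+1.1 = 7.7
The minimum is $7.7 via LAR - QRY - IVY - SUM - FIR.

$7.7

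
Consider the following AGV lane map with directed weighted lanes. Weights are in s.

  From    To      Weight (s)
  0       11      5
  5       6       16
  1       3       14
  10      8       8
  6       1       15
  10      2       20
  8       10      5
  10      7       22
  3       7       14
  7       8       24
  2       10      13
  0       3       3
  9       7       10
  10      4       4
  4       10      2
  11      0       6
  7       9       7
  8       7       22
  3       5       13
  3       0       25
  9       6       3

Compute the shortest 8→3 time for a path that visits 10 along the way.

Best 8 to 10: 8 → 10 costing 5
Best 10 to 3: 10 → 7 → 9 → 6 → 1 → 3 costing 61
Total via 10: 5 + 61 = 66 s.

66 s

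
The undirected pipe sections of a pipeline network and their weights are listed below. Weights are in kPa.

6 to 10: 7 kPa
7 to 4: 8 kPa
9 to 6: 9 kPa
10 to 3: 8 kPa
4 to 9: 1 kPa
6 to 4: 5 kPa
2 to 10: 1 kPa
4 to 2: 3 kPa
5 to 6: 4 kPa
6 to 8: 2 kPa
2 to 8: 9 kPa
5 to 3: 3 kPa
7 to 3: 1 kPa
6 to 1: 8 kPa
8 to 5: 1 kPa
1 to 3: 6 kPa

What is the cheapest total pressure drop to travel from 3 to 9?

10 kPa

Settle nodes by increasing distance from 3:
3: 0
7: 1  (via 3)
5: 3  (via 3)
8: 4  (via 5)
1: 6  (via 3)
6: 6  (via 8)
10: 8  (via 3)
2: 9  (via 10)
4: 9  (via 7)
9: 10  (via 4)
Shortest route: 3 → 7 → 4 → 9 = 10 kPa.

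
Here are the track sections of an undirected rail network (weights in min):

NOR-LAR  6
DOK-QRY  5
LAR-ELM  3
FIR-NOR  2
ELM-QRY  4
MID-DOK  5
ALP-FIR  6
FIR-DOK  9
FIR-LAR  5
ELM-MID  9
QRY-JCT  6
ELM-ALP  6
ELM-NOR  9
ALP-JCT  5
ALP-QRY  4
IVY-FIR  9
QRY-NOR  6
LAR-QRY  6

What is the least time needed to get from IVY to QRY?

Enumerating some paths:
IVY - FIR - ALP - QRY: 9+6+4 = 19
IVY - FIR - NOR - QRY: 9+2+6 = 17
Cheapest is IVY - FIR - NOR - QRY at 17 min.

17 min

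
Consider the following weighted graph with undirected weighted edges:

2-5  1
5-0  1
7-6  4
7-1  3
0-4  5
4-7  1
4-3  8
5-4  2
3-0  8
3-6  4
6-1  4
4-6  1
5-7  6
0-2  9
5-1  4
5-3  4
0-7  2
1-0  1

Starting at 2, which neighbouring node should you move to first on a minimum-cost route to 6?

Candidate routes:
2–5–0–7–4–6: 1+1+2+1+1 = 6
2–5–4–6: 1+2+1 = 4
2–5–0–1–6: 1+1+1+4 = 7
Cheapest is 2–5–4–6 at 4.
So from 2 the first move is to 5.

5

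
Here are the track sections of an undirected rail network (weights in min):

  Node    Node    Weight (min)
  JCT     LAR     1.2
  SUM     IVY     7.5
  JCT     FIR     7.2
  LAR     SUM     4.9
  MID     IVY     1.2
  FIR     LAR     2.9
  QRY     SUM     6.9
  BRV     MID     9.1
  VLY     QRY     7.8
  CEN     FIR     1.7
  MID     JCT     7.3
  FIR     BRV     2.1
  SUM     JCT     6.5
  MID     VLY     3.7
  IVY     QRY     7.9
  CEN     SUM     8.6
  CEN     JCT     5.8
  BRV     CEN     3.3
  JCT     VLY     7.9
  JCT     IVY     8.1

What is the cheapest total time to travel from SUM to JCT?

Candidate routes:
SUM → JCT: 6.5 = 6.5
SUM → LAR → JCT: 4.9+1.2 = 6.1
Cheapest is SUM → LAR → JCT at 6.1 min.

6.1 min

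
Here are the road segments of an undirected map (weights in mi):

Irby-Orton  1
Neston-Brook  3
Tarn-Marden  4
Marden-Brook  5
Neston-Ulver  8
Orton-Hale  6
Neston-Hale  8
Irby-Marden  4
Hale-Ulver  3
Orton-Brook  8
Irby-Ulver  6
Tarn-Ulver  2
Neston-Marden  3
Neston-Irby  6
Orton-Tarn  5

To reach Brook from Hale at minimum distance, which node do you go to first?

Candidate routes:
Hale - Ulver - Tarn - Marden - Brook: 3+2+4+5 = 14
Hale - Neston - Brook: 8+3 = 11
Hale - Ulver - Neston - Brook: 3+8+3 = 14
Cheapest is Hale - Neston - Brook at 11 mi.
So from Hale the first move is to Neston.

Neston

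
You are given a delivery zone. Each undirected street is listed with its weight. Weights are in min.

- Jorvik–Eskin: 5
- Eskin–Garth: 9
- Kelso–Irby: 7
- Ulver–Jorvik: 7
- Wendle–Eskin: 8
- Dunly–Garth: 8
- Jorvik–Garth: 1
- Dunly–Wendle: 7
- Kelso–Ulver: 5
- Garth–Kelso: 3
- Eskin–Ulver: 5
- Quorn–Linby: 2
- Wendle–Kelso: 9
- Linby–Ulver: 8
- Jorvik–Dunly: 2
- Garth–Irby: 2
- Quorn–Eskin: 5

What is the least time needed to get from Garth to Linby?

Compare a few routes:
Garth–Jorvik–Eskin–Quorn–Linby: 1+5+5+2 = 13
Garth–Eskin–Quorn–Linby: 9+5+2 = 16
Garth–Jorvik–Ulver–Linby: 1+7+8 = 16
The minimum is 13 min via Garth–Jorvik–Eskin–Quorn–Linby.

13 min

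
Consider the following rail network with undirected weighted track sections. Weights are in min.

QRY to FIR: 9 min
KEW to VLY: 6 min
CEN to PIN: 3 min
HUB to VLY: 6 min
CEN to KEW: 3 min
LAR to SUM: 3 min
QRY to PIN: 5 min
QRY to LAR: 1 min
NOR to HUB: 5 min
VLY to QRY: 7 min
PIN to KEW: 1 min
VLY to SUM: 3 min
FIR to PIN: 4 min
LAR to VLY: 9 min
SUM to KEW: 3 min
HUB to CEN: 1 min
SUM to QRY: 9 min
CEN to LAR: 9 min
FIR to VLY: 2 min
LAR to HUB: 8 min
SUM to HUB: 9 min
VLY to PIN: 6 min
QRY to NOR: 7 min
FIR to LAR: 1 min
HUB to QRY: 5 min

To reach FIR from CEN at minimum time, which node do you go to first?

Compare a few routes:
CEN - HUB - QRY - LAR - FIR: 1+5+1+1 = 8
CEN - KEW - PIN - FIR: 3+1+4 = 8
CEN - HUB - VLY - FIR: 1+6+2 = 9
CEN - PIN - FIR: 3+4 = 7
Cheapest is CEN - PIN - FIR at 7 min.
So from CEN the first move is to PIN.

PIN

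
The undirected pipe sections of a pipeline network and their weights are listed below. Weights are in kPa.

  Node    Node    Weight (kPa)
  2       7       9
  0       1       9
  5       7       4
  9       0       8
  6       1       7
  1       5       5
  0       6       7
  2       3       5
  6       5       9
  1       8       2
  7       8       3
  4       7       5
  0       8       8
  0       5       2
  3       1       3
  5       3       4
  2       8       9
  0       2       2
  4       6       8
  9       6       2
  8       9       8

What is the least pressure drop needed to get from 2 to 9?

Shortest distances from 2:
2: 0
0: 2  (via 2)
5: 4  (via 0)
3: 5  (via 2)
1: 8  (via 3)
7: 8  (via 5)
6: 9  (via 0)
8: 9  (via 2)
9: 10  (via 0)
Shortest route: 2–0–9 = 10 kPa.

10 kPa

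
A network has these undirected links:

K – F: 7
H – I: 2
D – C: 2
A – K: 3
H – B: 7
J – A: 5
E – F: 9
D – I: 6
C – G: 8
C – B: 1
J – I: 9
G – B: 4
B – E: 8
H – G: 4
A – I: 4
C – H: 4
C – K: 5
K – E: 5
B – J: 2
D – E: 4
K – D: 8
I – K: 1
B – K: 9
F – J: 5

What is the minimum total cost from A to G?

10

Candidate routes:
A–I–H–G: 4+2+4 = 10
A–J–B–G: 5+2+4 = 11
A–K–C–B–G: 3+5+1+4 = 13
The minimum is 10 via A–I–H–G.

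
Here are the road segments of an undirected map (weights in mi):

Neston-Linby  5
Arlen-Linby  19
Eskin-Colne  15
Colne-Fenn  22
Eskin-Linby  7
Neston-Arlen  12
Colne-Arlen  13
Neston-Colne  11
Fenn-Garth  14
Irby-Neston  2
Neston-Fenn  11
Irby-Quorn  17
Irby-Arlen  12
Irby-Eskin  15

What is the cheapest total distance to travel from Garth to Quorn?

Enumerating some paths:
Garth–Fenn–Neston–Linby–Eskin–Irby–Quorn: 14+11+5+7+15+17 = 69
Garth–Fenn–Neston–Arlen–Irby–Quorn: 14+11+12+12+17 = 66
Garth–Fenn–Colne–Neston–Irby–Quorn: 14+22+11+2+17 = 66
Garth–Fenn–Neston–Irby–Quorn: 14+11+2+17 = 44
Cheapest is Garth–Fenn–Neston–Irby–Quorn at 44 mi.

44 mi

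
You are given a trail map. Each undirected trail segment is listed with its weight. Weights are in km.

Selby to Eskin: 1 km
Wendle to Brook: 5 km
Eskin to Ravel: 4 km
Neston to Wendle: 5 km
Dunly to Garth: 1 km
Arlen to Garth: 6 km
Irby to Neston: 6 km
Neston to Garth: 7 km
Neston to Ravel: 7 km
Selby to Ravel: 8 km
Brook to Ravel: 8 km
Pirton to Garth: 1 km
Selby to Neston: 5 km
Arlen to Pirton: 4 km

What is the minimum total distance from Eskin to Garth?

13 km

Running Dijkstra from Eskin:
Eskin: 0
Selby: 1  (via Eskin)
Ravel: 4  (via Eskin)
Neston: 6  (via Selby)
Wendle: 11  (via Neston)
Irby: 12  (via Neston)
Brook: 12  (via Ravel)
Garth: 13  (via Neston)
Shortest route: Eskin–Selby–Neston–Garth = 13 km.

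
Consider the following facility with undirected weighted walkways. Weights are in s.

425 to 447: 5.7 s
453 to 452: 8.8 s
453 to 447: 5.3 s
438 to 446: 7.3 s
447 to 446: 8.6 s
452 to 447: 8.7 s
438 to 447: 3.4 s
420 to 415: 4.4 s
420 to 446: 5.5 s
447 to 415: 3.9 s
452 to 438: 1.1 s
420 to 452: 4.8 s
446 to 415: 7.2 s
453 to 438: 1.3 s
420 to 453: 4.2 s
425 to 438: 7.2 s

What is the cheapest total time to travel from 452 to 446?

Candidate routes:
452 - 420 - 446: 4.8+5.5 = 10.3
452 - 438 - 446: 1.1+7.3 = 8.4
Cheapest is 452 - 438 - 446 at 8.4 s.

8.4 s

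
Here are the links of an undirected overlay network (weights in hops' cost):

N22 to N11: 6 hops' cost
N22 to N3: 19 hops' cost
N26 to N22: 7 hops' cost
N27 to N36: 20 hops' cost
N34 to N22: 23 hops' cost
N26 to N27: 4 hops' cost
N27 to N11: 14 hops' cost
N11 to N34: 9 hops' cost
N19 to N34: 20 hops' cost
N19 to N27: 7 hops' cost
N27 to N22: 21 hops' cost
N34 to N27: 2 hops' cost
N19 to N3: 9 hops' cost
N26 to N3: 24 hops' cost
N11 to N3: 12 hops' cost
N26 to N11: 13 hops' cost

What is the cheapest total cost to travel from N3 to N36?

Compare a few routes:
N3 - N11 - N34 - N27 - N36: 12+9+2+20 = 43
N3 - N19 - N27 - N36: 9+7+20 = 36
N3 - N26 - N27 - N36: 24+4+20 = 48
N3 - N11 - N27 - N36: 12+14+20 = 46
The minimum is 36 hops' cost via N3 - N19 - N27 - N36.

36 hops' cost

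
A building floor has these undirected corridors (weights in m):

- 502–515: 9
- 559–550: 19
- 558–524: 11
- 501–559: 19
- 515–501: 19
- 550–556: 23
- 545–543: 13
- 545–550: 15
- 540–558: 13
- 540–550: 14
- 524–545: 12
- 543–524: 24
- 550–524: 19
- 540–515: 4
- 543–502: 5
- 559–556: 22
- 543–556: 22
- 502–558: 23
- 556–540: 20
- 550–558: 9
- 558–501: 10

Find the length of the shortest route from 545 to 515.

27 m

Candidate routes:
545–543–502–515: 13+5+9 = 27
545–550–540–515: 15+14+4 = 33
Cheapest is 545–543–502–515 at 27 m.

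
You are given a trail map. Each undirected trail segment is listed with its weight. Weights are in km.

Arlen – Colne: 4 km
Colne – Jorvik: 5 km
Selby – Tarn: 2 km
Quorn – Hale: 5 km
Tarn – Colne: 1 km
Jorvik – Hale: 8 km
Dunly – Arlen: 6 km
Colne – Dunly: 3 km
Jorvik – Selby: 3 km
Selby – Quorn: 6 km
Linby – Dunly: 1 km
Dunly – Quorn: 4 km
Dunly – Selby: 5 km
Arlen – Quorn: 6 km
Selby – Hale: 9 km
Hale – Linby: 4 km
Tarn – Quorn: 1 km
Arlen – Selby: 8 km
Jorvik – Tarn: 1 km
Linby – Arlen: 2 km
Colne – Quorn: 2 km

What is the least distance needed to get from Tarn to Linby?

5 km

Compare a few routes:
Tarn–Colne–Dunly–Linby: 1+3+1 = 5
Tarn–Quorn–Dunly–Linby: 1+4+1 = 6
Cheapest is Tarn–Colne–Dunly–Linby at 5 km.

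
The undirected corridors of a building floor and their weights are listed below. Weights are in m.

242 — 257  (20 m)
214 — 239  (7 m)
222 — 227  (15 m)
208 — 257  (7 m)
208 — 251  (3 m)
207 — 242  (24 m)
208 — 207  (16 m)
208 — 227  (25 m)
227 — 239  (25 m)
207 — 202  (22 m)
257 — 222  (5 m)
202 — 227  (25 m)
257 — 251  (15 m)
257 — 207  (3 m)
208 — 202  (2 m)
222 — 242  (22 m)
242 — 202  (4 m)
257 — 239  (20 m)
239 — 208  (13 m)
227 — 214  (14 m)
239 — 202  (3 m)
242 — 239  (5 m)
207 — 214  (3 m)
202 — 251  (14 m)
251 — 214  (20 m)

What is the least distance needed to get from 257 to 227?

20 m

Compare a few routes:
257 - 208 - 227: 7+25 = 32
257 - 208 - 202 - 239 - 214 - 227: 7+2+3+7+14 = 33
257 - 222 - 227: 5+15 = 20
Cheapest is 257 - 222 - 227 at 20 m.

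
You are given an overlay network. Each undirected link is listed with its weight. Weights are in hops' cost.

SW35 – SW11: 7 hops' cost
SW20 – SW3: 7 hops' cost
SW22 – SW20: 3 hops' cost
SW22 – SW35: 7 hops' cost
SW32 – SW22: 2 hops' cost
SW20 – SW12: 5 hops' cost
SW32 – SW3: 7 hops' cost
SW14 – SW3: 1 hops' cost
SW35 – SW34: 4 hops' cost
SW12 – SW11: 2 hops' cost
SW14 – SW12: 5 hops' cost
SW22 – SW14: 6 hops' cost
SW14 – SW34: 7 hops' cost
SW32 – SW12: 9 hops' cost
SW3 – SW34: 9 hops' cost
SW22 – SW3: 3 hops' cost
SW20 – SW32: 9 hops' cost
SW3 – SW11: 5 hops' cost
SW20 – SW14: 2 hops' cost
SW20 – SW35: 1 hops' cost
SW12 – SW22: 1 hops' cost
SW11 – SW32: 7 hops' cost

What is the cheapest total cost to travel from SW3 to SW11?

5 hops' cost

Settle nodes by increasing distance from SW3:
SW3: 0
SW14: 1  (via SW3)
SW22: 3  (via SW3)
SW20: 3  (via SW14)
SW12: 4  (via SW22)
SW35: 4  (via SW20)
SW32: 5  (via SW22)
SW11: 5  (via SW3)
Shortest route: SW3–SW11 = 5 hops' cost.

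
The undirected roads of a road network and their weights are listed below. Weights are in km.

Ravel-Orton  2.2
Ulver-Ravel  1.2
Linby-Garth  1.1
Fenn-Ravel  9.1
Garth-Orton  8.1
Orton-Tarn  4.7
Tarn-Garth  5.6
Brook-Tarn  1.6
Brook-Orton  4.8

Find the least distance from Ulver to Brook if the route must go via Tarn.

Best Ulver to Tarn: Ulver–Ravel–Orton–Tarn costing 8.1
Best Tarn to Brook: Tarn–Brook costing 1.6
Total via Tarn: 8.1 + 1.6 = 9.7 km.

9.7 km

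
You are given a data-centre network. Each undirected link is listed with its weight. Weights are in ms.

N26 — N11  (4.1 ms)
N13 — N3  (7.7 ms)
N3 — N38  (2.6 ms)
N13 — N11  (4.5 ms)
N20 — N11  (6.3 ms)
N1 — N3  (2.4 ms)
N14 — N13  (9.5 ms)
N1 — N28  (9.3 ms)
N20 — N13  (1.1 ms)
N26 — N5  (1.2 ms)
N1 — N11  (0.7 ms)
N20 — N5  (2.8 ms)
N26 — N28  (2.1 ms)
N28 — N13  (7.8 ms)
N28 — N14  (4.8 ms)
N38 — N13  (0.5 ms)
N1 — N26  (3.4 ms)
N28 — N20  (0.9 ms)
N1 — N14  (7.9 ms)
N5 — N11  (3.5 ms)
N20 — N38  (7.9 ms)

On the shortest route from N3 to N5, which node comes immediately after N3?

N1

Compare a few routes:
N3–N1–N11–N5: 2.4+0.7+3.5 = 6.6
N3–N1–N26–N5: 2.4+3.4+1.2 = 7
N3–N38–N13–N20–N5: 2.6+0.5+1.1+2.8 = 7
The minimum is 6.6 ms via N3–N1–N11–N5.
So from N3 the first move is to N1.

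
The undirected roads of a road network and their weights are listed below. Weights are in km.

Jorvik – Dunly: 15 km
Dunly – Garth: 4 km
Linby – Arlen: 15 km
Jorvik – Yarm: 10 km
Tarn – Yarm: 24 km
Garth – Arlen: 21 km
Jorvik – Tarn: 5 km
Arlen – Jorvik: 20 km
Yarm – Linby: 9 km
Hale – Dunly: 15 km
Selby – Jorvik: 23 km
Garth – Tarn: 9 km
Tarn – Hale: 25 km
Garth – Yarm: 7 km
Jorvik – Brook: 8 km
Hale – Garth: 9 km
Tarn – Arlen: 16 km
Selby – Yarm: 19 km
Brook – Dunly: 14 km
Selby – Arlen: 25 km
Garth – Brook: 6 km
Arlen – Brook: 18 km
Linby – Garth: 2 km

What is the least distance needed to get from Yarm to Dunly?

Settle nodes by increasing distance from Yarm:
Yarm: 0
Garth: 7  (via Yarm)
Linby: 9  (via Yarm)
Jorvik: 10  (via Yarm)
Dunly: 11  (via Garth)
Shortest route: Yarm → Garth → Dunly = 11 km.

11 km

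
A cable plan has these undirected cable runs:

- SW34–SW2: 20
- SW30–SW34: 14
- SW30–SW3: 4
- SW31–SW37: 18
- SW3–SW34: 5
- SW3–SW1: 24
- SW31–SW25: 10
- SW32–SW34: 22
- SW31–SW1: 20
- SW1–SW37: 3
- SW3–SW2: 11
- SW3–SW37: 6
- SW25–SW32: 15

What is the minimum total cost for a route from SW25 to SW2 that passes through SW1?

50

Best SW25 to SW1: SW25–SW31–SW1 costing 30
Shortest SW1→SW2: SW1–SW37–SW3–SW2 = 20
Total via SW1: 30 + 20 = 50.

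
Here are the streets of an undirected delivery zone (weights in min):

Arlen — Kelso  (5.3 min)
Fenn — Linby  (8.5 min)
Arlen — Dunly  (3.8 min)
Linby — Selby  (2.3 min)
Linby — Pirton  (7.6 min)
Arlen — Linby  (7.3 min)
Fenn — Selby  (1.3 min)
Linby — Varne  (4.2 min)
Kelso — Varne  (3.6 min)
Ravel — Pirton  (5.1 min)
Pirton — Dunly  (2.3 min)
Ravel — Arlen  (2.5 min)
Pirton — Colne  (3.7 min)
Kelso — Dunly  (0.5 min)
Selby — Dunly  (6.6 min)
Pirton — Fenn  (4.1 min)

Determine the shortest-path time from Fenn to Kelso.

Candidate routes:
Fenn - Selby - Dunly - Kelso: 1.3+6.6+0.5 = 8.4
Fenn - Pirton - Dunly - Kelso: 4.1+2.3+0.5 = 6.9
Cheapest is Fenn - Pirton - Dunly - Kelso at 6.9 min.

6.9 min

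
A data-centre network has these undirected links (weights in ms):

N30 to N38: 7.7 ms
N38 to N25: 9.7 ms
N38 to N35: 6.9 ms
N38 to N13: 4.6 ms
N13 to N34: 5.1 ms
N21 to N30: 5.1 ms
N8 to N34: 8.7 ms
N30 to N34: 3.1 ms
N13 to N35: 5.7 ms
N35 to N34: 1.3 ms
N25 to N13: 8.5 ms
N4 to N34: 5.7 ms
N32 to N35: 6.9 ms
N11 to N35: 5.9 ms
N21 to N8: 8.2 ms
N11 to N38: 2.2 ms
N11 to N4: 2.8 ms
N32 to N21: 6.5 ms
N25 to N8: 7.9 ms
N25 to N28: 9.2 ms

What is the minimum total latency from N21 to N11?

Compare a few routes:
N21–N30–N34–N35–N38–N11: 5.1+3.1+1.3+6.9+2.2 = 18.6
N21–N30–N34–N35–N11: 5.1+3.1+1.3+5.9 = 15.4
N21–N30–N38–N11: 5.1+7.7+2.2 = 15
N21–N30–N34–N4–N11: 5.1+3.1+5.7+2.8 = 16.7
The minimum is 15 ms via N21–N30–N38–N11.

15 ms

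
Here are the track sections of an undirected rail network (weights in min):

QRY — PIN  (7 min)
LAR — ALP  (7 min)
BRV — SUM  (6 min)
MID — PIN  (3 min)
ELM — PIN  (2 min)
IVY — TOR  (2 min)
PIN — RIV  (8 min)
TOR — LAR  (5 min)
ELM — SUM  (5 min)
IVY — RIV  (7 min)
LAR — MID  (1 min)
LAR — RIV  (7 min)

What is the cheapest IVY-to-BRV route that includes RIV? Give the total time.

28 min

Best IVY to RIV: IVY → RIV costing 7
Best RIV to BRV: RIV → PIN → ELM → SUM → BRV costing 21
Total via RIV: 7 + 21 = 28 min.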